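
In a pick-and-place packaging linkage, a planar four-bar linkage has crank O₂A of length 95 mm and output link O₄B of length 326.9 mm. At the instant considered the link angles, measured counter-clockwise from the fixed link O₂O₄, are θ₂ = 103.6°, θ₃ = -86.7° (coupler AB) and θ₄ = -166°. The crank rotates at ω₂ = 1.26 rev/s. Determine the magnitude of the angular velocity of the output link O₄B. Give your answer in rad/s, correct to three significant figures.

0.419

ω₂ = 7.917 rad/s (from 1.26 rev/s).
Differentiating the loop-closure r₂e^{iθ₂}+r₃e^{iθ₃}=r₁+r₄e^{iθ₄} gives r₂ω₂e^{iθ₂}+r₃ω₃e^{iθ₃}=r₄ω₄e^{iθ₄}.
Eliminating the other unknown: ω₄ = r₂ω₂ sin(θ₂−θ₃) / [r₄ sin(θ₄−θ₃)].
Numerator sine = -0.17880; denominator sine = -0.98261.
Result = 0.095·7.917·(-0.17880) / (0.3269·(-0.98261)) = +0.41865 rad/s; magnitude 0.41865 rad/s.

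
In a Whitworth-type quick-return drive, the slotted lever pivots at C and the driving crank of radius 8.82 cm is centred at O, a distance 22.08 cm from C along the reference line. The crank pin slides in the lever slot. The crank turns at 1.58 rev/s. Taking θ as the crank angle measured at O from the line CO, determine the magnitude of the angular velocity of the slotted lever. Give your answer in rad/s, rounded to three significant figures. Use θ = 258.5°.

ω = 9.927 rad/s (from 1.58 rev/s).
Crank pin A relative to C: A = (d + r cosθ, r sinθ); lever angle φ = atan2(r sinθ, d + r cosθ).
Differentiating tanφ: φ̇ = rω(d cosθ + r)/(d² + r² + 2dr cosθ).
d² + r² + 2dr cosθ = |CA|² = 0.0487667 m²;  d cosθ + r = +0.04418 m.
|ω_lever| = |0.0882·9.927·+0.04418| / 0.0487667 = 0.79324 rad/s.

0.793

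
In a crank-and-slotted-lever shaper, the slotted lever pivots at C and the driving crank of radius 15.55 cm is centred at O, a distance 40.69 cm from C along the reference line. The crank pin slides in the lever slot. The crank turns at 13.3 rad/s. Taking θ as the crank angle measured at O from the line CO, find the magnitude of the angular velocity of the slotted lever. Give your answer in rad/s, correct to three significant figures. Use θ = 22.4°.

ω = 13.3 rad/s
Crank pin A relative to C: A = (d + r cosθ, r sinθ); lever angle φ = atan2(r sinθ, d + r cosθ).
Differentiating tanφ: φ̇ = rω(d cosθ + r)/(d² + r² + 2dr cosθ).
d² + r² + 2dr cosθ = |CA|² = 0.306745 m²;  d cosθ + r = +0.5317 m.
|ω_lever| = |0.1555·13.3·+0.5317| / 0.306745 = 3.5848 rad/s.

3.58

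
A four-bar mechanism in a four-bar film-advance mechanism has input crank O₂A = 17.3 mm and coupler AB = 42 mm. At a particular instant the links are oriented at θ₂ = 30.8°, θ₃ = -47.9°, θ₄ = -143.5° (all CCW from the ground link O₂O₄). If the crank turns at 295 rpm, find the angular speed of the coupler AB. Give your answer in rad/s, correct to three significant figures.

1.27

ω₂ = 30.89 rad/s (from 295 rpm).
Differentiating the loop-closure r₂e^{iθ₂}+r₃e^{iθ₃}=r₁+r₄e^{iθ₄} gives r₂ω₂e^{iθ₂}+r₃ω₃e^{iθ₃}=r₄ω₄e^{iθ₄}.
Eliminating the other unknown: ω₃ = r₂ω₂ sin(θ₄−θ₂) / [r₃ sin(θ₃−θ₄)].
Numerator sine = -0.09932; denominator sine = +0.99523.
Result = 0.0173·30.89·(-0.09932) / (0.042·(+0.99523)) = -1.2699 rad/s; magnitude 1.2699 rad/s.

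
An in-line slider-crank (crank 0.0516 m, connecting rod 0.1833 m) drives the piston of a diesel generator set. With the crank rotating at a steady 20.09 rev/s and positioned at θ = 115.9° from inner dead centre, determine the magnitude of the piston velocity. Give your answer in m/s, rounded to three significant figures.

ω = 2π·20.1 = 126.2 rad/s
For an in-line slider-crank, x = r cosθ + √(L² − r² sin²θ), so v = −rω sinθ·[1 + r cosθ/√(L² − r² sin²θ)].
With r = 0.0516 m, L = 0.1833 m, θ = 115.9°: √(L² − r² sin²θ) = 0.17733 m.
v = −0.0516·126.2·0.89956·[1 + 0.0516·-0.43680/0.17733] = -5.1145 m/s.
|v| = 5.1145 m/s.

5.11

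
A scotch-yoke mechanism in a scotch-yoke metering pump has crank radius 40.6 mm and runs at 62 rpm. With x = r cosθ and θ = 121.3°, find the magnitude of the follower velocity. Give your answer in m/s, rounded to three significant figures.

ω = 6.493 rad/s (from 62 rpm).
x = r cosθ ⇒ ẋ = −rω sinθ.
|v| = rω|sinθ| = 0.0406·6.493·|sin 121.3°| = 0.22524 m/s.

0.225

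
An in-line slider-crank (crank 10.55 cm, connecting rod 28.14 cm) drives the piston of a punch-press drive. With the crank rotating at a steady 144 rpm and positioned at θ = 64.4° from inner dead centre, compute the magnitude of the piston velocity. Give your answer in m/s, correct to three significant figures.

ω = 2π·144/60 = 15.08 rad/s
For an in-line slider-crank, x = r cosθ + √(L² − r² sin²θ), so v = −rω sinθ·[1 + r cosθ/√(L² − r² sin²θ)].
With r = 0.1055 m, L = 0.2814 m, θ = 64.4°: √(L² − r² sin²θ) = 0.26483 m.
v = −0.1055·15.08·0.90183·[1 + 0.1055·0.43209/0.26483] = -1.6817 m/s.
|v| = 1.6817 m/s.

1.68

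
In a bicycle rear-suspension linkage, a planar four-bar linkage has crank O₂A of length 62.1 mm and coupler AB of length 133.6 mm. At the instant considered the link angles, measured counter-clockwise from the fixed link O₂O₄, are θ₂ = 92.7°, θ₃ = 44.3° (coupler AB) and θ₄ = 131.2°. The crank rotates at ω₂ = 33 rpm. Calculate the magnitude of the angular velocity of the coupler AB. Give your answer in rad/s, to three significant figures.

1.00

ω₂ = 3.456 rad/s (from 33 rpm).
Differentiating the loop-closure r₂e^{iθ₂}+r₃e^{iθ₃}=r₁+r₄e^{iθ₄} gives r₂ω₂e^{iθ₂}+r₃ω₃e^{iθ₃}=r₄ω₄e^{iθ₄}.
Eliminating the other unknown: ω₃ = r₂ω₂ sin(θ₄−θ₂) / [r₃ sin(θ₃−θ₄)].
Numerator sine = +0.62251; denominator sine = -0.99854.
Result = 0.0621·3.456·(+0.62251) / (0.1336·(-0.99854)) = -1.0014 rad/s; magnitude 1.0014 rad/s.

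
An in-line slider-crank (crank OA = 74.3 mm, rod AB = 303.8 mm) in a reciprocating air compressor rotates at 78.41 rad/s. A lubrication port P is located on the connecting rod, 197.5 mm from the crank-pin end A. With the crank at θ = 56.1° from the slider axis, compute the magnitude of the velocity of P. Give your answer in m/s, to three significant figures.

5.39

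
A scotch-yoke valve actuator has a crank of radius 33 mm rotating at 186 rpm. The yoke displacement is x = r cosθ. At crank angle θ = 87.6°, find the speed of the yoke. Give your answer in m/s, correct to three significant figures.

ω = 19.48 rad/s (from 186 rpm).
x = r cosθ ⇒ ẋ = −rω sinθ.
|v| = rω|sinθ| = 0.033·19.48·|sin 87.6°| = 0.64221 m/s.

0.642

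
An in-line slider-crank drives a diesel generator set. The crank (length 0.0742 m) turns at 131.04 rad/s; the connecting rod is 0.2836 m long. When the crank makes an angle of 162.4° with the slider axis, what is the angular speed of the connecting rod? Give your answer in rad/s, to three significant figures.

32.8

ω = 131 rad/s
The rod makes angle φ with the slider axis where L sinφ = r sinθ; differentiating, L cosφ·φ̇ = r ω cosθ.
L cosφ = √(L² − r² sin²θ) = 0.28271 m.
|ω_rod| = r ω |cosθ| / √(L² − r² sin²θ) = 0.0742·131·0.95319/0.28271 = 32.783 rad/s.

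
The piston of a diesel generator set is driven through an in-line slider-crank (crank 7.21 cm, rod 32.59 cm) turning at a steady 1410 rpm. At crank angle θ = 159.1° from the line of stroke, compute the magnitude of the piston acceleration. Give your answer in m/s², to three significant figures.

1210

ω = 2π·1410/60 = 147.7 rad/s
x(θ) = r cosθ + √(L² − r² sin²θ); with ω constant, a = ω²·d²x/dθ².
d²x/dθ² = −r cosθ − r²(cos2θ)/√u − r⁴ sin²2θ/(4u^{3/2}),  u = L² − r² sin²θ = 0.105549 m².
Substituting r = 0.0721 m, L = 0.3259 m, θ = 159.1°: d²x/dθ² = +0.05534 m.
a = ω²·d²x/dθ² = (147.7)²·(+0.05534) = +1206.5 m/s²;  |a| = 1206.5 m/s².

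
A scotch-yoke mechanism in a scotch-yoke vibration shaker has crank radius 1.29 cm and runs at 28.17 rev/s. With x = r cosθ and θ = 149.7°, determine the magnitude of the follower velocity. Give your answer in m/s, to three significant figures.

ω = 177 rad/s (from 28.17 rev/s).
x = r cosθ ⇒ ẋ = −rω sinθ.
|v| = rω|sinθ| = 0.0129·177·|sin 149.7°| = 1.152 m/s.

1.15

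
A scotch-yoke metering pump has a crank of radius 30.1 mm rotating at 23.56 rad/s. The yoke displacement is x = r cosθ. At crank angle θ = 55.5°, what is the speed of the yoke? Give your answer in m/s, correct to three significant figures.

0.584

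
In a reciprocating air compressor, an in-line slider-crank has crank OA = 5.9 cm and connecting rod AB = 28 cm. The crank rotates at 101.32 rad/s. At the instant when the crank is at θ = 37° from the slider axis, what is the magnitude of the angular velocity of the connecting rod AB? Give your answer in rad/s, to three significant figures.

17.2

ω = 101.3 rad/s
The rod makes angle φ with the slider axis where L sinφ = r sinθ; differentiating, L cosφ·φ̇ = r ω cosθ.
L cosφ = √(L² − r² sin²θ) = 0.27774 m.
|ω_rod| = r ω |cosθ| / √(L² − r² sin²θ) = 0.059·101.3·0.79864/0.27774 = 17.189 rad/s.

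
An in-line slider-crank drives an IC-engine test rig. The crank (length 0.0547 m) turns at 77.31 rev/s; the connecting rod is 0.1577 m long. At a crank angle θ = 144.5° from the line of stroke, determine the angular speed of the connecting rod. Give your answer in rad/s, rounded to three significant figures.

140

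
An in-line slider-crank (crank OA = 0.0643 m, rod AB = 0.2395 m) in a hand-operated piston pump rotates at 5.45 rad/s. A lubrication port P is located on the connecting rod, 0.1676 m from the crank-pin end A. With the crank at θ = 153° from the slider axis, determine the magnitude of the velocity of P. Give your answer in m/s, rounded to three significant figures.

ω = 5.45 rad/s.  Crank-pin speed |V_A| = rω = 0.35043 m/s, perpendicular to OA.
Rod angle: sinφ = −(r/L) sinθ ⇒ φ = -7.001°; ω_rod = −rω cosθ/√(L²−r²sin²θ) = +1.3135 rad/s.
V_P = V_A + ω_rod × AP, with AP = 0.1676 m along the rod.
Components: V_Px = −rω sinθ − a·ω_rod·sinφ = -0.13226 m/s;  V_Py = rω cosθ + a·ω_rod·cosφ = -0.093737 m/s.
|V_P| = √(V_Px² + V_Py²) = 0.16211 m/s.

0.162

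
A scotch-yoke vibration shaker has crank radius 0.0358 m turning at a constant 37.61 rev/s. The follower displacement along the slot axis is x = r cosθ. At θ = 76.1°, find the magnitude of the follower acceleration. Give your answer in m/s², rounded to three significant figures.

ω = 236.3 rad/s (from 37.61 rev/s).
x = r cosθ ⇒ ẍ = −rω² cosθ (ω constant).
|a| = rω²|cosθ| = 0.0358·(236.3)²·|cos 76.1°| = 480.26 m/s².

480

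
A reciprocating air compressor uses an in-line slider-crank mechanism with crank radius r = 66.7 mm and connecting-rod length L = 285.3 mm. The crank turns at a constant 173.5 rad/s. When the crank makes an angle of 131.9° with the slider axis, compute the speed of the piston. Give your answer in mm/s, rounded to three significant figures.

ω = 173.5 rad/s
For an in-line slider-crank, x = r cosθ + √(L² − r² sin²θ), so v = −rω sinθ·[1 + r cosθ/√(L² − r² sin²θ)].
With r = 0.0667 m, L = 0.2853 m, θ = 131.9°: √(L² − r² sin²θ) = 0.28095 m.
v = −0.0667·173.5·0.74431·[1 + 0.0667·-0.66783/0.28095] = -7.2478 m/s.
|v| = 7.2478 m/s = 7247.8 mm/s.

7250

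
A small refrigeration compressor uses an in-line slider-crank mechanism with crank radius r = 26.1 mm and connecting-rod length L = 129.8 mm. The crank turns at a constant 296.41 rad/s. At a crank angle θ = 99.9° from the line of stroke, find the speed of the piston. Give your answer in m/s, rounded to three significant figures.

ω = 296.4 rad/s
For an in-line slider-crank, x = r cosθ + √(L² − r² sin²θ), so v = −rω sinθ·[1 + r cosθ/√(L² − r² sin²θ)].
With r = 0.0261 m, L = 0.1298 m, θ = 99.9°: √(L² − r² sin²θ) = 0.12723 m.
v = −0.0261·296.4·0.98511·[1 + 0.0261·-0.17193/0.12723] = -7.3523 m/s.
|v| = 7.3523 m/s.

7.35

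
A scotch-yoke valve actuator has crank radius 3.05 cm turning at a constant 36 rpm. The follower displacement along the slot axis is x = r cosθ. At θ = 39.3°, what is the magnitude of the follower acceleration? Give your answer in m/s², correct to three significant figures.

0.335

ω = 3.77 rad/s (from 36 rpm).
x = r cosθ ⇒ ẍ = −rω² cosθ (ω constant).
|a| = rω²|cosθ| = 0.0305·(3.77)²·|cos 39.3°| = 0.33544 m/s².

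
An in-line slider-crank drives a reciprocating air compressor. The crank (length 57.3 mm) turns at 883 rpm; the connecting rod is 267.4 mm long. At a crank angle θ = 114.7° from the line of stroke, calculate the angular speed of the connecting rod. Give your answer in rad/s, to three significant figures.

8.44

ω = 92.47 rad/s (converted from 883 rpm).
The rod makes angle φ with the slider axis where L sinφ = r sinθ; differentiating, L cosφ·φ̇ = r ω cosθ.
L cosφ = √(L² − r² sin²θ) = 0.26228 m.
|ω_rod| = r ω |cosθ| / √(L² − r² sin²θ) = 0.0573·92.47·0.41787/0.26228 = 8.4413 rad/s.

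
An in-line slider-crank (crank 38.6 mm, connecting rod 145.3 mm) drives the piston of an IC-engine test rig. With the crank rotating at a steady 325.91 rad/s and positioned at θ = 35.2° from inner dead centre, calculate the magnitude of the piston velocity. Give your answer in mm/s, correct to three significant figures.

8840

ω = 325.9 rad/s
For an in-line slider-crank, x = r cosθ + √(L² − r² sin²θ), so v = −rω sinθ·[1 + r cosθ/√(L² − r² sin²θ)].
With r = 0.0386 m, L = 0.1453 m, θ = 35.2°: √(L² − r² sin²θ) = 0.14359 m.
v = −0.0386·325.9·0.57643·[1 + 0.0386·0.81714/0.14359] = -8.8446 m/s.
|v| = 8.8446 m/s = 8844.6 mm/s.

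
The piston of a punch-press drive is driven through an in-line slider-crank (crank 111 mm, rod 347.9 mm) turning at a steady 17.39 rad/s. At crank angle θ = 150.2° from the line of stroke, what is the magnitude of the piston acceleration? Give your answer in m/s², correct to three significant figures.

ω = 17.39 rad/s
x(θ) = r cosθ + √(L² − r² sin²θ); with ω constant, a = ω²·d²x/dθ².
d²x/dθ² = −r cosθ − r²(cos2θ)/√u − r⁴ sin²2θ/(4u^{3/2}),  u = L² − r² sin²θ = 0.117991 m².
Substituting r = 0.111 m, L = 0.3479 m, θ = 150.2°: d²x/dθ² = +0.077474 m.
a = ω²·d²x/dθ² = (17.39)²·(+0.077474) = +23.429 m/s²;  |a| = 23.429 m/s².

23.4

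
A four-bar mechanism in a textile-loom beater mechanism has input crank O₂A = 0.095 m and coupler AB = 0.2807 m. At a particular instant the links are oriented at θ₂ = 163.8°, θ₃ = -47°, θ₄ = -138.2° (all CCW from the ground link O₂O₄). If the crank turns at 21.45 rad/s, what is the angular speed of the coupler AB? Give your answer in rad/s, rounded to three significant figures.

6.16

ω₂ = 21.45 rad/s
Differentiating the loop-closure r₂e^{iθ₂}+r₃e^{iθ₃}=r₁+r₄e^{iθ₄} gives r₂ω₂e^{iθ₂}+r₃ω₃e^{iθ₃}=r₄ω₄e^{iθ₄}.
Eliminating the other unknown: ω₃ = r₂ω₂ sin(θ₄−θ₂) / [r₃ sin(θ₃−θ₄)].
Numerator sine = +0.84805; denominator sine = +0.99978.
Result = 0.095·21.45·(+0.84805) / (0.2807·(+0.99978)) = +6.1578 rad/s; magnitude 6.1578 rad/s.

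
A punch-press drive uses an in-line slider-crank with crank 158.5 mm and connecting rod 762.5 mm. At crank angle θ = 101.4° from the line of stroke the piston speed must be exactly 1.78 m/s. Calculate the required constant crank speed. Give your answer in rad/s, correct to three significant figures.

For an in-line slider-crank, |v_piston| = rω|sinθ|·[1 + r cosθ/√(L² − r² sin²θ)].
With r = 0.1585 m, L = 0.7625 m, θ = 101.4°: the bracketed kinematic factor |dx/dθ| = 0.14885 m.
ω = v/|dx/dθ| = 1.78/0.14885 = 11.958 rad/s.

12.0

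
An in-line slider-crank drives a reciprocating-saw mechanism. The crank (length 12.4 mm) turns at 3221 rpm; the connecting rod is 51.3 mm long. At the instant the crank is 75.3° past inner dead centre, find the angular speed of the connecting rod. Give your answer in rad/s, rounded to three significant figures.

21.3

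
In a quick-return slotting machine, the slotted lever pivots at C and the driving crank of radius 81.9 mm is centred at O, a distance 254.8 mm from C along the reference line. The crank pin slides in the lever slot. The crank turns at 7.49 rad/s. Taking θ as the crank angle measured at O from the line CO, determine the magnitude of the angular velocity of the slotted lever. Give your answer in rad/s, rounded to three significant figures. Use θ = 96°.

ω = 7.49 rad/s
Crank pin A relative to C: A = (d + r cosθ, r sinθ); lever angle φ = atan2(r sinθ, d + r cosθ).
Differentiating tanφ: φ̇ = rω(d cosθ + r)/(d² + r² + 2dr cosθ).
d² + r² + 2dr cosθ = |CA|² = 0.067268 m²;  d cosθ + r = +0.055266 m.
|ω_lever| = |0.0819·7.49·+0.055266| / 0.067268 = 0.50398 rad/s.

0.504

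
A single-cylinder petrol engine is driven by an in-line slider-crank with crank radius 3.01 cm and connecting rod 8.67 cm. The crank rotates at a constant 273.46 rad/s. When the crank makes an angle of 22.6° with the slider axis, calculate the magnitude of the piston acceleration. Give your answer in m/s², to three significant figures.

ω = 273.5 rad/s
x(θ) = r cosθ + √(L² − r² sin²θ); with ω constant, a = ω²·d²x/dθ².
d²x/dθ² = −r cosθ − r²(cos2θ)/√u − r⁴ sin²2θ/(4u^{3/2}),  u = L² − r² sin²θ = 0.00738309 m².
Substituting r = 0.0301 m, L = 0.0867 m, θ = 22.6°: d²x/dθ² = -0.035381 m.
a = ω²·d²x/dθ² = (273.5)²·(-0.035381) = -2645.8 m/s²;  |a| = 2645.8 m/s².

2650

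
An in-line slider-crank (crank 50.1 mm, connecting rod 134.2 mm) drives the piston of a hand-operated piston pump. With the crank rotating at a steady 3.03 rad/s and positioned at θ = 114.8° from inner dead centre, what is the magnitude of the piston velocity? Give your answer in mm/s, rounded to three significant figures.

ω = 3.03 rad/s
For an in-line slider-crank, x = r cosθ + √(L² − r² sin²θ), so v = −rω sinθ·[1 + r cosθ/√(L² − r² sin²θ)].
With r = 0.0501 m, L = 0.1342 m, θ = 114.8°: √(L² − r² sin²θ) = 0.12626 m.
v = −0.0501·3.03·0.90778·[1 + 0.0501·-0.41945/0.12626] = -0.11487 m/s.
|v| = 0.11487 m/s = 114.87 mm/s.

115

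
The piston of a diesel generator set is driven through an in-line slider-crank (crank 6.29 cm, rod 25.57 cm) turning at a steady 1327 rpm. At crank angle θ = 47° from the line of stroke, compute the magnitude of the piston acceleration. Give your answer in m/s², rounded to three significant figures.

812

ω = 2π·1327/60 = 139 rad/s
x(θ) = r cosθ + √(L² − r² sin²θ); with ω constant, a = ω²·d²x/dθ².
d²x/dθ² = −r cosθ − r²(cos2θ)/√u − r⁴ sin²2θ/(4u^{3/2}),  u = L² − r² sin²θ = 0.0632663 m².
Substituting r = 0.0629 m, L = 0.2557 m, θ = 47°: d²x/dθ² = -0.042045 m.
a = ω²·d²x/dθ² = (139)²·(-0.042045) = -811.92 m/s²;  |a| = 811.92 m/s².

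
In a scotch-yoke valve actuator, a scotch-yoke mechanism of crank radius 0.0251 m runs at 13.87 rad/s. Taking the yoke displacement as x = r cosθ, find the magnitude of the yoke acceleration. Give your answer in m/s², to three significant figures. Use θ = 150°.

ω = 13.87 rad/s
x = r cosθ ⇒ ẍ = −rω² cosθ (ω constant).
|a| = rω²|cosθ| = 0.0251·(13.87)²·|cos 150°| = 4.1817 m/s².

4.18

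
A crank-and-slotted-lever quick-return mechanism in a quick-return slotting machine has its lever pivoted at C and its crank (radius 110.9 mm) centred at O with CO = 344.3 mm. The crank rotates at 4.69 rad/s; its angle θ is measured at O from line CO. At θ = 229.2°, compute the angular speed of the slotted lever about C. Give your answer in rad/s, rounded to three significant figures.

ω = 4.69 rad/s
Crank pin A relative to C: A = (d + r cosθ, r sinθ); lever angle φ = atan2(r sinθ, d + r cosθ).
Differentiating tanφ: φ̇ = rω(d cosθ + r)/(d² + r² + 2dr cosθ).
d² + r² + 2dr cosθ = |CA|² = 0.0809424 m²;  d cosθ + r = -0.11407 m.
|ω_lever| = |0.1109·4.69·-0.11407| / 0.0809424 = 0.73301 rad/s.

0.733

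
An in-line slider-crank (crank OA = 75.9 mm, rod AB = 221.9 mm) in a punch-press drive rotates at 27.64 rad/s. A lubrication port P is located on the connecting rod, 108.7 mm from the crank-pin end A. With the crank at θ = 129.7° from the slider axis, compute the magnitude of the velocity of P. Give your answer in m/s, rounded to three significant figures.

ω = 27.64 rad/s.  Crank-pin speed |V_A| = rω = 2.0979 m/s, perpendicular to OA.
Rod angle: sinφ = −(r/L) sinθ ⇒ φ = -15.258°; ω_rod = −rω cosθ/√(L²−r²sin²θ) = +6.2597 rad/s.
V_P = V_A + ω_rod × AP, with AP = 0.1087 m along the rod.
Components: V_Px = −rω sinθ − a·ω_rod·sinφ = -1.435 m/s;  V_Py = rω cosθ + a·ω_rod·cosφ = -0.68362 m/s.
|V_P| = √(V_Px² + V_Py²) = 1.5895 m/s.

1.59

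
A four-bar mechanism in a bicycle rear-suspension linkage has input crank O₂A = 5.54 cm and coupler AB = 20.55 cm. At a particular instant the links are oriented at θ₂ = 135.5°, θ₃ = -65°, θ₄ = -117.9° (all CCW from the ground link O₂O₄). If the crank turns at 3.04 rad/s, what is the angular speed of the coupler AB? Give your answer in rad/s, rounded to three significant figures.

ω₂ = 3.04 rad/s
Differentiating the loop-closure r₂e^{iθ₂}+r₃e^{iθ₃}=r₁+r₄e^{iθ₄} gives r₂ω₂e^{iθ₂}+r₃ω₃e^{iθ₃}=r₄ω₄e^{iθ₄}.
Eliminating the other unknown: ω₃ = r₂ω₂ sin(θ₄−θ₂) / [r₃ sin(θ₃−θ₄)].
Numerator sine = +0.95832; denominator sine = +0.79758.
Result = 0.0554·3.04·(+0.95832) / (0.2055·(+0.79758)) = +0.98471 rad/s; magnitude 0.98471 rad/s.

0.985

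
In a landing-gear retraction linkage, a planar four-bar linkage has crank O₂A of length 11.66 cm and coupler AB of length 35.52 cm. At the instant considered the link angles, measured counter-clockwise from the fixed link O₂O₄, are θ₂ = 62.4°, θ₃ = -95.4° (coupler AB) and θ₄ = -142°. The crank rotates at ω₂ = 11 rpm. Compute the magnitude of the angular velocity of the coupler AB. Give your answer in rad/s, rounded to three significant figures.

ω₂ = 1.152 rad/s (from 11 rpm).
Differentiating the loop-closure r₂e^{iθ₂}+r₃e^{iθ₃}=r₁+r₄e^{iθ₄} gives r₂ω₂e^{iθ₂}+r₃ω₃e^{iθ₃}=r₄ω₄e^{iθ₄}.
Eliminating the other unknown: ω₃ = r₂ω₂ sin(θ₄−θ₂) / [r₃ sin(θ₃−θ₄)].
Numerator sine = +0.41310; denominator sine = +0.72657.
Result = 0.1166·1.152·(+0.41310) / (0.3552·(+0.72657)) = +0.21499 rad/s; magnitude 0.21499 rad/s.

0.215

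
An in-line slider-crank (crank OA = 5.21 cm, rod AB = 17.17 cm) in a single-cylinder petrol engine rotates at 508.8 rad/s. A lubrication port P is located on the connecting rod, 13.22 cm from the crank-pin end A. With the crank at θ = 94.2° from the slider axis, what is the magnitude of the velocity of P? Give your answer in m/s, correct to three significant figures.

ω = 508.8 rad/s.  Crank-pin speed |V_A| = rω = 26.508 m/s, perpendicular to OA.
Rod angle: sinφ = −(r/L) sinθ ⇒ φ = -17.615°; ω_rod = −rω cosθ/√(L²−r²sin²θ) = +11.863 rad/s.
V_P = V_A + ω_rod × AP, with AP = 0.1322 m along the rod.
Components: V_Px = −rω sinθ − a·ω_rod·sinφ = -25.963 m/s;  V_Py = rω cosθ + a·ω_rod·cosφ = -0.44663 m/s.
|V_P| = √(V_Px² + V_Py²) = 25.967 m/s.

26.0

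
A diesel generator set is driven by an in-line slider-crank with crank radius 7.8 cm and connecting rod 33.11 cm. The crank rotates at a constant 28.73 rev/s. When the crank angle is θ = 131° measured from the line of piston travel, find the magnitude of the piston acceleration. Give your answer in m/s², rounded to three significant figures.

1740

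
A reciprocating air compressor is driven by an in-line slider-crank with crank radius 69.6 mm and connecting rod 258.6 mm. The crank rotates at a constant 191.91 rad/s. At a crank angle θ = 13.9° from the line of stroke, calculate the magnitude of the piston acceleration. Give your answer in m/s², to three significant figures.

ω = 191.9 rad/s
x(θ) = r cosθ + √(L² − r² sin²θ); with ω constant, a = ω²·d²x/dθ².
d²x/dθ² = −r cosθ − r²(cos2θ)/√u − r⁴ sin²2θ/(4u^{3/2}),  u = L² − r² sin²θ = 0.0665944 m².
Substituting r = 0.0696 m, L = 0.2586 m, θ = 13.9°: d²x/dθ² = -0.084241 m.
a = ω²·d²x/dθ² = (191.9)²·(-0.084241) = -3102.6 m/s²;  |a| = 3102.6 m/s².

3100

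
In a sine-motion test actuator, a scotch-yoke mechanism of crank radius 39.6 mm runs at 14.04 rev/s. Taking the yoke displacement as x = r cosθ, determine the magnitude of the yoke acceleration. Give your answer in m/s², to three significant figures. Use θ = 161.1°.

292

ω = 88.22 rad/s (from 14.04 rev/s).
x = r cosθ ⇒ ẍ = −rω² cosθ (ω constant).
|a| = rω²|cosθ| = 0.0396·(88.22)²·|cos 161.1°| = 291.55 m/s².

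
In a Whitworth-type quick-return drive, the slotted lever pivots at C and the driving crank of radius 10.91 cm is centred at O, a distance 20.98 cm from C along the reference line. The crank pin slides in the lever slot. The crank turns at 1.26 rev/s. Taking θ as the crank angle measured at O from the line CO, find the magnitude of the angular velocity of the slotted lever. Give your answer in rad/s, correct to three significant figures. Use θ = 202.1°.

5.45

ω = 7.917 rad/s (from 1.26 rev/s).
Crank pin A relative to C: A = (d + r cosθ, r sinθ); lever angle φ = atan2(r sinθ, d + r cosθ).
Differentiating tanφ: φ̇ = rω(d cosθ + r)/(d² + r² + 2dr cosθ).
d² + r² + 2dr cosθ = |CA|² = 0.0135039 m²;  d cosθ + r = -0.085286 m.
|ω_lever| = |0.1091·7.917·-0.085286| / 0.0135039 = 5.455 rad/s.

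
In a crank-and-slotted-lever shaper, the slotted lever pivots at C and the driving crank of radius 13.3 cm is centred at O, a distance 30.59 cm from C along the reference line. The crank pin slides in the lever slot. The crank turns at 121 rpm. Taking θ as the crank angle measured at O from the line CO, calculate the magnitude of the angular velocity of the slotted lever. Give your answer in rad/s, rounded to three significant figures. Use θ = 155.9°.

6.66

ω = 12.67 rad/s (from 121 rpm).
Crank pin A relative to C: A = (d + r cosθ, r sinθ); lever angle φ = atan2(r sinθ, d + r cosθ).
Differentiating tanφ: φ̇ = rω(d cosθ + r)/(d² + r² + 2dr cosθ).
d² + r² + 2dr cosθ = |CA|² = 0.036987 m²;  d cosθ + r = -0.14624 m.
|ω_lever| = |0.133·12.67·-0.14624| / 0.036987 = 6.663 rad/s.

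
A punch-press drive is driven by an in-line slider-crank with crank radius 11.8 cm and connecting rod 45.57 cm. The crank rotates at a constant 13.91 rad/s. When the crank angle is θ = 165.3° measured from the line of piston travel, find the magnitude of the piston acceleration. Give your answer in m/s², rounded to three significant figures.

ω = 13.91 rad/s
x(θ) = r cosθ + √(L² − r² sin²θ); with ω constant, a = ω²·d²x/dθ².
d²x/dθ² = −r cosθ − r²(cos2θ)/√u − r⁴ sin²2θ/(4u^{3/2}),  u = L² − r² sin²θ = 0.206766 m².
Substituting r = 0.118 m, L = 0.4557 m, θ = 165.3°: d²x/dθ² = +0.087336 m.
a = ω²·d²x/dθ² = (13.91)²·(+0.087336) = +16.898 m/s²;  |a| = 16.898 m/s².

16.9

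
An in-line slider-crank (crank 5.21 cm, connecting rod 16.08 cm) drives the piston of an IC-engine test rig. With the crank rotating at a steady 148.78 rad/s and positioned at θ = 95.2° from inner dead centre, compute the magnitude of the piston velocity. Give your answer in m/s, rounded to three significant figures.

7.48

ω = 148.8 rad/s
For an in-line slider-crank, x = r cosθ + √(L² − r² sin²θ), so v = −rω sinθ·[1 + r cosθ/√(L² − r² sin²θ)].
With r = 0.0521 m, L = 0.1608 m, θ = 95.2°: √(L² − r² sin²θ) = 0.1522 m.
v = −0.0521·148.8·0.99588·[1 + 0.0521·-0.09063/0.1522] = -7.48 m/s.
|v| = 7.48 m/s.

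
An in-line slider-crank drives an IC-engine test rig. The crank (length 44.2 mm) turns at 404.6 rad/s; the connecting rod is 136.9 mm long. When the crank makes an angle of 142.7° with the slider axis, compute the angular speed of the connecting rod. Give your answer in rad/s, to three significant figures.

106

ω = 404.6 rad/s
The rod makes angle φ with the slider axis where L sinφ = r sinθ; differentiating, L cosφ·φ̇ = r ω cosθ.
L cosφ = √(L² − r² sin²θ) = 0.13425 m.
|ω_rod| = r ω |cosθ| / √(L² − r² sin²θ) = 0.0442·404.6·0.79547/0.13425 = 105.96 rad/s.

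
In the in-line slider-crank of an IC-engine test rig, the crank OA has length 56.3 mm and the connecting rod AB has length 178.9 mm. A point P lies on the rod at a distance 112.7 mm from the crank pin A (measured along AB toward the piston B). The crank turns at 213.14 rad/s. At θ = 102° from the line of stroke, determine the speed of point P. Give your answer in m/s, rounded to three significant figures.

11.3

ω = 213.1 rad/s.  Crank-pin speed |V_A| = rω = 12 m/s, perpendicular to OA.
Rod angle: sinφ = −(r/L) sinθ ⇒ φ = -17.928°; ω_rod = −rω cosθ/√(L²−r²sin²θ) = +14.657 rad/s.
V_P = V_A + ω_rod × AP, with AP = 0.1127 m along the rod.
Components: V_Px = −rω sinθ − a·ω_rod·sinφ = -11.229 m/s;  V_Py = rω cosθ + a·ω_rod·cosφ = -0.92321 m/s.
|V_P| = √(V_Px² + V_Py²) = 11.267 m/s.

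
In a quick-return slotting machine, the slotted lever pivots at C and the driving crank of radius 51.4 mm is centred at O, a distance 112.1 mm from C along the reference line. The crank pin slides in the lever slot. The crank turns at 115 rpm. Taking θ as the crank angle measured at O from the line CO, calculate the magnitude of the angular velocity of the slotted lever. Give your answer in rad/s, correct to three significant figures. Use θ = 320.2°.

3.54

ω = 12.04 rad/s (from 115 rpm).
Crank pin A relative to C: A = (d + r cosθ, r sinθ); lever angle φ = atan2(r sinθ, d + r cosθ).
Differentiating tanφ: φ̇ = rω(d cosθ + r)/(d² + r² + 2dr cosθ).
d² + r² + 2dr cosθ = |CA|² = 0.024062 m²;  d cosθ + r = +0.13752 m.
|ω_lever| = |0.0514·12.04·+0.13752| / 0.024062 = 3.5378 rad/s.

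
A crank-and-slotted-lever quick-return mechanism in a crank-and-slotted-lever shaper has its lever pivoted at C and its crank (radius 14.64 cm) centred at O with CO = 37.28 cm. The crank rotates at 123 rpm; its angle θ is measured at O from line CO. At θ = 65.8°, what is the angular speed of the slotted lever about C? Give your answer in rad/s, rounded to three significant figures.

ω = 12.88 rad/s (from 123 rpm).
Crank pin A relative to C: A = (d + r cosθ, r sinθ); lever angle φ = atan2(r sinθ, d + r cosθ).
Differentiating tanφ: φ̇ = rω(d cosθ + r)/(d² + r² + 2dr cosθ).
d² + r² + 2dr cosθ = |CA|² = 0.205158 m²;  d cosθ + r = +0.29922 m.
|ω_lever| = |0.1464·12.88·+0.29922| / 0.205158 = 2.7503 rad/s.

2.75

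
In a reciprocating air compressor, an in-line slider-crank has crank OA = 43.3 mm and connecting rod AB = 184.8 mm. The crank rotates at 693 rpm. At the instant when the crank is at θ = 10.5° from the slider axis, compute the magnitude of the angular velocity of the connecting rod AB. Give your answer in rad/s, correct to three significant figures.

ω = 72.57 rad/s (converted from 693 rpm).
The rod makes angle φ with the slider axis where L sinφ = r sinθ; differentiating, L cosφ·φ̇ = r ω cosθ.
L cosφ = √(L² − r² sin²θ) = 0.18463 m.
|ω_rod| = r ω |cosθ| / √(L² − r² sin²θ) = 0.0433·72.57·0.98325/0.18463 = 16.734 rad/s.

16.7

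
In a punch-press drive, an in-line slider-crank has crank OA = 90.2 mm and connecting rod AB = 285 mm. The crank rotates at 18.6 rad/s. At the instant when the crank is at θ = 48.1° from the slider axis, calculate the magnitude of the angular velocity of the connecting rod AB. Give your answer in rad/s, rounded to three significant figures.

4.05

ω = 18.6 rad/s
The rod makes angle φ with the slider axis where L sinφ = r sinθ; differentiating, L cosφ·φ̇ = r ω cosθ.
L cosφ = √(L² − r² sin²θ) = 0.27698 m.
|ω_rod| = r ω |cosθ| / √(L² − r² sin²θ) = 0.0902·18.6·0.66783/0.27698 = 4.0452 rad/s.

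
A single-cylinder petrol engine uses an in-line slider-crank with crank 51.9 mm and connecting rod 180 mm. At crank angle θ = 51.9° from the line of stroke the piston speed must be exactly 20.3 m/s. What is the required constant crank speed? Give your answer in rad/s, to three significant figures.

For an in-line slider-crank, |v_piston| = rω|sinθ|·[1 + r cosθ/√(L² − r² sin²θ)].
With r = 0.0519 m, L = 0.18 m, θ = 51.9°: the bracketed kinematic factor |dx/dθ| = 0.048303 m.
ω = v/|dx/dθ| = 20.3/0.048303 = 420.27 rad/s.

420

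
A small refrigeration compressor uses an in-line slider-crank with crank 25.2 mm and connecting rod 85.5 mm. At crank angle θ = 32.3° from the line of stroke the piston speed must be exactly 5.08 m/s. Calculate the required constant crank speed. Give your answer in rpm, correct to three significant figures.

For an in-line slider-crank, |v_piston| = rω|sinθ|·[1 + r cosθ/√(L² − r² sin²θ)].
With r = 0.0252 m, L = 0.0855 m, θ = 32.3°: the bracketed kinematic factor |dx/dθ| = 0.016863 m.
ω = v/|dx/dθ| = 5.08/0.016863 = 301.26 rad/s.
N = 60ω/(2π) = 2876.8 rpm.

2880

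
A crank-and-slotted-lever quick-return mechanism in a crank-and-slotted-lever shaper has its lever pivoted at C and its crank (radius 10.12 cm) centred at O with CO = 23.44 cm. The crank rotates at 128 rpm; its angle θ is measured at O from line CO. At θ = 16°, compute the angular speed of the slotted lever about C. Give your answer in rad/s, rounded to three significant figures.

ω = 13.4 rad/s (from 128 rpm).
Crank pin A relative to C: A = (d + r cosθ, r sinθ); lever angle φ = atan2(r sinθ, d + r cosθ).
Differentiating tanφ: φ̇ = rω(d cosθ + r)/(d² + r² + 2dr cosθ).
d² + r² + 2dr cosθ = |CA|² = 0.11079 m²;  d cosθ + r = +0.32652 m.
|ω_lever| = |0.1012·13.4·+0.32652| / 0.11079 = 3.9979 rad/s.

4.00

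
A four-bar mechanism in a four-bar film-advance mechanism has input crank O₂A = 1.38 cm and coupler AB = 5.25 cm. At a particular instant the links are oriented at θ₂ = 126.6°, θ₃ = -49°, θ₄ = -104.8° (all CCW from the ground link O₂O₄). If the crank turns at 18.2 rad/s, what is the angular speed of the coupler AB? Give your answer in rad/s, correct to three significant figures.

4.52

ω₂ = 18.2 rad/s
Differentiating the loop-closure r₂e^{iθ₂}+r₃e^{iθ₃}=r₁+r₄e^{iθ₄} gives r₂ω₂e^{iθ₂}+r₃ω₃e^{iθ₃}=r₄ω₄e^{iθ₄}.
Eliminating the other unknown: ω₃ = r₂ω₂ sin(θ₄−θ₂) / [r₃ sin(θ₃−θ₄)].
Numerator sine = +0.78152; denominator sine = +0.82708.
Result = 0.0138·18.2·(+0.78152) / (0.0525·(+0.82708)) = +4.5205 rad/s; magnitude 4.5205 rad/s.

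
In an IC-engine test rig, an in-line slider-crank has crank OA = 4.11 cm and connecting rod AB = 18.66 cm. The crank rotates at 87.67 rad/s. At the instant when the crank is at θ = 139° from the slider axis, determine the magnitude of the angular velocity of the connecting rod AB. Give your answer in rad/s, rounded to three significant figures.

14.7

ω = 87.67 rad/s
The rod makes angle φ with the slider axis where L sinφ = r sinθ; differentiating, L cosφ·φ̇ = r ω cosθ.
L cosφ = √(L² − r² sin²θ) = 0.18464 m.
|ω_rod| = r ω |cosθ| / √(L² − r² sin²θ) = 0.0411·87.67·0.75471/0.18464 = 14.728 rad/s.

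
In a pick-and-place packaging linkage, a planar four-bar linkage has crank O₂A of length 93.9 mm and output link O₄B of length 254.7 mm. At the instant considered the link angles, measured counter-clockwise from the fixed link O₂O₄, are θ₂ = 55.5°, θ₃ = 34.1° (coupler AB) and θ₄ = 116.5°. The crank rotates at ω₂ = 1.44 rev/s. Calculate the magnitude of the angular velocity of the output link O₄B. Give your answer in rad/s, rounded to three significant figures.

1.23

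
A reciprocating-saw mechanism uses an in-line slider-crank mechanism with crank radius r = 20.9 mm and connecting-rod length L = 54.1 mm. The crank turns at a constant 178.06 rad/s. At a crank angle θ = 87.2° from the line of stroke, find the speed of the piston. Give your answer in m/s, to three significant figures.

3.79

ω = 178.1 rad/s
For an in-line slider-crank, x = r cosθ + √(L² − r² sin²θ), so v = −rω sinθ·[1 + r cosθ/√(L² − r² sin²θ)].
With r = 0.0209 m, L = 0.0541 m, θ = 87.2°: √(L² − r² sin²θ) = 0.04991 m.
v = −0.0209·178.1·0.99881·[1 + 0.0209·0.04885/0.04991] = -3.793 m/s.
|v| = 3.793 m/s.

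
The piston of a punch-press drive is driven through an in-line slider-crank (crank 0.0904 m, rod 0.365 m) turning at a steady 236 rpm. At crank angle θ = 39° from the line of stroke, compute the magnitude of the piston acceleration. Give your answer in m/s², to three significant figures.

46.0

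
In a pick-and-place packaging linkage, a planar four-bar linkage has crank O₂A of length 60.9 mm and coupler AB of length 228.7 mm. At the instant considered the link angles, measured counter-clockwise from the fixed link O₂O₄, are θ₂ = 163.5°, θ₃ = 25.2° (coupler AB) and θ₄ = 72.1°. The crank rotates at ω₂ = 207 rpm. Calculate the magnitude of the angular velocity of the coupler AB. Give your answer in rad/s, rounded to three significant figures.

7.90

ω₂ = 21.68 rad/s (from 207 rpm).
Differentiating the loop-closure r₂e^{iθ₂}+r₃e^{iθ₃}=r₁+r₄e^{iθ₄} gives r₂ω₂e^{iθ₂}+r₃ω₃e^{iθ₃}=r₄ω₄e^{iθ₄}.
Eliminating the other unknown: ω₃ = r₂ω₂ sin(θ₄−θ₂) / [r₃ sin(θ₃−θ₄)].
Numerator sine = -0.99970; denominator sine = -0.73016.
Result = 0.0609·21.68·(-0.99970) / (0.2287·(-0.73016)) = +7.9032 rad/s; magnitude 7.9032 rad/s.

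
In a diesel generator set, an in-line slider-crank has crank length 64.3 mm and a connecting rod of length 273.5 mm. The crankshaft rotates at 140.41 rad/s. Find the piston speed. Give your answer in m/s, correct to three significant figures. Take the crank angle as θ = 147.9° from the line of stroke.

ω = 140.4 rad/s
For an in-line slider-crank, x = r cosθ + √(L² − r² sin²θ), so v = −rω sinθ·[1 + r cosθ/√(L² − r² sin²θ)].
With r = 0.0643 m, L = 0.2735 m, θ = 147.9°: √(L² − r² sin²θ) = 0.27136 m.
v = −0.0643·140.4·0.53140·[1 + 0.0643·-0.84712/0.27136] = -3.8346 m/s.
|v| = 3.8346 m/s.

3.83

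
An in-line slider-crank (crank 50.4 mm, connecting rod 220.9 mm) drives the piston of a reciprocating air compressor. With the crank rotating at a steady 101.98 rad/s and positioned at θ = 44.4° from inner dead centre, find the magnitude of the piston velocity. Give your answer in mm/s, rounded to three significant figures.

4190

ω = 102 rad/s
For an in-line slider-crank, x = r cosθ + √(L² − r² sin²θ), so v = −rω sinθ·[1 + r cosθ/√(L² − r² sin²θ)].
With r = 0.0504 m, L = 0.2209 m, θ = 44.4°: √(L² − r² sin²θ) = 0.21807 m.
v = −0.0504·102·0.69966·[1 + 0.0504·0.71447/0.21807] = -4.19 m/s.
|v| = 4.19 m/s = 4190 mm/s.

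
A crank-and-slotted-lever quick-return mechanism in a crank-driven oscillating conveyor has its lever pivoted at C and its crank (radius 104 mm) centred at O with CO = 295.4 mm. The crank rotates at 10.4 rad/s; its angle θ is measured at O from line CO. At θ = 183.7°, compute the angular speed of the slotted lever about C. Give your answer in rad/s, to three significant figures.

ω = 10.4 rad/s
Crank pin A relative to C: A = (d + r cosθ, r sinθ); lever angle φ = atan2(r sinθ, d + r cosθ).
Differentiating tanφ: φ̇ = rω(d cosθ + r)/(d² + r² + 2dr cosθ).
d² + r² + 2dr cosθ = |CA|² = 0.036762 m²;  d cosθ + r = -0.19078 m.
|ω_lever| = |0.104·10.4·-0.19078| / 0.036762 = 5.6132 rad/s.

5.61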